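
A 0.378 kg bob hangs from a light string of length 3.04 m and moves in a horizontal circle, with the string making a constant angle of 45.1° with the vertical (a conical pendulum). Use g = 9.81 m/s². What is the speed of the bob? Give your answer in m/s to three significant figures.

The radius of the circle is r = L sinθ = 3.04 × sin 45.1° = 2.153 m.
Horizontally T sinθ = mv²/r and vertically T cosθ = mg, so tanθ = v²/(rg).
v = √(r g tanθ) = √(2.153 × 9.81 × 1.003) = √21.20 = 4.604 m/s.

4.60 m/s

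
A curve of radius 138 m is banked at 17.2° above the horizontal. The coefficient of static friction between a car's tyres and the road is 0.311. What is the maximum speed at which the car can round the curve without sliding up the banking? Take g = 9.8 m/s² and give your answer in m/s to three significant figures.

At the maximum speed, friction acts down the slope at its limiting value f = μN. Radially (horizontal, toward centre): N sinθ + μN cosθ = mv²/r. Vertically: N cosθ − μN sinθ = mg.
Dividing: v² = r g (sinθ + μcosθ)/(cosθ − μsinθ).
sinθ + μcosθ = 0.2957 + 0.311×0.9553 = 0.5928; cosθ − μsinθ = 0.9553 − 0.311×0.2957 = 0.8633.
v² = 138 × 9.8 × 0.5928/0.8633 = 928.6 m²/s², so v = 30.47 m/s.

30.5 m/s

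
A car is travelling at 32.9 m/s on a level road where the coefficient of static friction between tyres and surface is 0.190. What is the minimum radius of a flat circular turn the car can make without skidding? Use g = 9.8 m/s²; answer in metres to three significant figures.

At the limit, μ_s m g = m v²/r, so r_min = v²/(μ_s g) = (32.9)²/(0.190 × 9.8) = 1082/1.862 = 581.3 m.

581 m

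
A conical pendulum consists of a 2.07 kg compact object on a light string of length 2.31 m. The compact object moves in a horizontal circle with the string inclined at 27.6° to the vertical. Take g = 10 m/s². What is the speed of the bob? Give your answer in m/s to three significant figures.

The radius of the circle is r = L sinθ = 2.31 × sin 27.6° = 1.070 m.
Horizontally T sinθ = mv²/r and vertically T cosθ = mg, so tanθ = v²/(rg).
v = √(r g tanθ) = √(1.070 × 10.0 × 0.5228) = √5.595 = 2.365 m/s.

2.37 m/s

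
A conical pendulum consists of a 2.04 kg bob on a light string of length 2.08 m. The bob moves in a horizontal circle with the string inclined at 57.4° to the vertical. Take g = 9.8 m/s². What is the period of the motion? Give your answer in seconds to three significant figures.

2.12 s

r = L sinθ = 1.752 m. From T sinθ = mω²r and T cosθ = mg: tanθ = ω²r/g, so ω² = g tanθ / r = g/(L cosθ).
ω = √(g/(L cosθ)) = √(9.8/(2.08 × 0.5388)) = √8.745 = 2.957 rad/s.
Period = 2π/ω = 2.125 s.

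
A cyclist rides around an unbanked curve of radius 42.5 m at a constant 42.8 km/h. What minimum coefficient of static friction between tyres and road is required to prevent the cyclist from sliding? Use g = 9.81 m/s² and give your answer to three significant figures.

0.339

v = 42.8/3.6 = 11.89 m/s.
Friction provides the centripetal force: μ_s m g = m v²/r, so μ_s = v²/(g r) = (11.89)²/(9.81 × 42.5) = 141.3/416.9 = 0.3390.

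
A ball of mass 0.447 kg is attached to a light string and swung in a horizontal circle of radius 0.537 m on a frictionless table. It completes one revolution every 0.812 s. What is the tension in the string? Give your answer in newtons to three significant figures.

14.4 N

v = 2πr/T = 2π × 0.537/0.812 = 4.155 m/s.
The tension is the only horizontal force, so it supplies the full centripetal force: T = m v²/r = 0.447 × (4.155)²/0.537 = 0.447 × 17.27/0.537 = 14.37 N.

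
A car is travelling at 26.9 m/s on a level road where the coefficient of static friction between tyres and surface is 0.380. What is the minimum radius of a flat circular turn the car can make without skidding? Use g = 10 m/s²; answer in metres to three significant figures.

At the limit, μ_s m g = m v²/r, so r_min = v²/(μ_s g) = (26.9)²/(0.380 × 10.0) = 723.6/3.800 = 190.4 m.

190 m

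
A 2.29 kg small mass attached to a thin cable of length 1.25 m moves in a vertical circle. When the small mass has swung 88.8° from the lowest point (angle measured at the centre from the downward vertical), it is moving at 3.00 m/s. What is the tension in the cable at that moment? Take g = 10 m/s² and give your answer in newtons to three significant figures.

17.0 N

Take the radial direction toward the centre of the circle as positive. The component of the weight along the string toward the centre is −mg cos φ (φ measured from the bottom), so Newton's second law along the string gives T − mg cos φ = m v²/r.
cos 88.8° = 0.02094, so T = m(v²/r + g cos φ) = 2.29 × ((3.00)²/1.25 + 10.0 × 0.02094) = 2.29 × (7.200 + (0.2094)) = 2.29 × 7.409 = 16.97 N.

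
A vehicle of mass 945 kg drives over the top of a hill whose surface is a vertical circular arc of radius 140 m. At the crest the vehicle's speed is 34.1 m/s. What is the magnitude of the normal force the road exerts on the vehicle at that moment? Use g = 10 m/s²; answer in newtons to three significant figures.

At the crest the centripetal acceleration points downward (toward the centre of the arc), so mg − N = mv²/r.
N = m(g − v²/r) = 945 × (10.0 − (34.1)²/140) = 945 × (10.0 − 8.306) = 945 × 1.694 = 1601 N.

1600 N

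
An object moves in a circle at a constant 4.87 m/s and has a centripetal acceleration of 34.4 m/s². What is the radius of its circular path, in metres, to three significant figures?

0.689 m

a_c = v²/r ⇒ r = v²/a_c = (4.87)²/34.4 = 23.72/34.4 = 0.6894 m.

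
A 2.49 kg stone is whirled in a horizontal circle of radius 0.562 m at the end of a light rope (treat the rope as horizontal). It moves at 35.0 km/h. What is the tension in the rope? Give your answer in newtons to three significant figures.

v = 35.0 km/h = 35.0/3.6 = 9.722 m/s.
The tension is the only horizontal force, so it supplies the full centripetal force: T = m v²/r = 2.49 × (9.722)²/0.562 = 2.49 × 94.52/0.562 = 418.8 N.

419 N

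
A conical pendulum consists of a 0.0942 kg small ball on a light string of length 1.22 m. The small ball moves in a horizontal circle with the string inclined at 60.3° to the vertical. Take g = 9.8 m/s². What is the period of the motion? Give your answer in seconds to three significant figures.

r = L sinθ = 1.060 m. From T sinθ = mω²r and T cosθ = mg: tanθ = ω²r/g, so ω² = g tanθ / r = g/(L cosθ).
ω = √(g/(L cosθ)) = √(9.8/(1.22 × 0.4955)) = √16.21 = 4.027 rad/s.
Period = 2π/ω = 1.560 s.

1.56 s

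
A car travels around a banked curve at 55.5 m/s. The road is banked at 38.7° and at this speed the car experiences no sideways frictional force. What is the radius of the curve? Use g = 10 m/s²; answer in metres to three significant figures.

384 m

Frictionless banking: tanθ = v²/(rg), so r = v²/(g tanθ).
r = (55.5)²/(10.0 × tan 38.7°) = 3080/(10.0 × 0.8012) = 3080/8.012 = 384.5 m.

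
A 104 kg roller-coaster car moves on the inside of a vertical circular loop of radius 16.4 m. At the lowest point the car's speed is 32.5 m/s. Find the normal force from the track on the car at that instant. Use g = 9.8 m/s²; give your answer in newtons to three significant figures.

At the lowest point, N points up (toward the centre) and the weight mg points down (away from the centre), so the net inward force is N − mg = mv²/r.
N = m(v²/r + g) = 104 × ((32.5)²/16.4 + 9.8) = 104 × (64.41 + 9.8) = 104 × 74.21 = 7717 N.

7720 N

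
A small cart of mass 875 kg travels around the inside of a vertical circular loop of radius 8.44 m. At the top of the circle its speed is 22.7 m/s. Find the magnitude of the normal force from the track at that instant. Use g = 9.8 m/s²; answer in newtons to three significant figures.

44800 N

At the top, both N and the weight mg point inward (toward the centre), so N + mg = mv²/r.
N = m(v²/r − g) = 875 × ((22.7)²/8.44 − 9.8) = 875 × (61.05 − 9.8) = 875 × 51.25 = 44850 N.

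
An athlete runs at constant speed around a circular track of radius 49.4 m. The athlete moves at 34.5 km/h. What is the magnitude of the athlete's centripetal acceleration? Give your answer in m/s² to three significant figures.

v = 34.5 km/h = 34.5/3.6 = 9.583 m/s.
a_c = v²/r = (9.583)²/49.4 = 91.84/49.4 = 1.859 m/s².

1.86 m/s²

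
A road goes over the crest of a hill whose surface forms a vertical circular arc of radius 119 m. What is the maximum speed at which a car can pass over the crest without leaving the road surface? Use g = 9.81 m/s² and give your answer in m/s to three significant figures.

At the crest the centre of the circle is below the car, so the net downward (centripetal) force is mg − N = mv²/r.
The car leaves the road when N → 0, giving v_max = √(g r) = √(9.81 × 119) = 34.17 m/s.

34.2 m/s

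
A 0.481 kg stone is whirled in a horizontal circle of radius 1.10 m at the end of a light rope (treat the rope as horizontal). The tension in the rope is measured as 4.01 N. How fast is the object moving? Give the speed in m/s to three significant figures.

T = m v²/r ⇒ v = √(T r / m) = √(4.01 × 1.10 / 0.481) = √9.170 = 3.028 m/s.

3.03 m/s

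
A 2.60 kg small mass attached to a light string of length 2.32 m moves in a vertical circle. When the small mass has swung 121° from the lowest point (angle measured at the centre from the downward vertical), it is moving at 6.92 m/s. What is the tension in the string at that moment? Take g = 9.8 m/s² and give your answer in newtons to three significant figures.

40.5 N

Take the radial direction toward the centre of the circle as positive. The component of the weight along the string toward the centre is −mg cos φ (φ measured from the bottom), so Newton's second law along the string gives T − mg cos φ = m v²/r.
cos 121° = -0.5150, so T = m(v²/r + g cos φ) = 2.60 × ((6.92)²/2.32 + 9.8 × -0.5150) = 2.60 × (20.64 + (-5.047)) = 2.60 × 15.59 = 40.54 N.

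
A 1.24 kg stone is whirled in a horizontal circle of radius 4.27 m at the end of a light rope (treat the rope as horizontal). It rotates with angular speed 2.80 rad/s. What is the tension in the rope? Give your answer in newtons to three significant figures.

41.5 N

v = ωr = 2.80 × 4.27 = 11.96 m/s.
The tension is the only horizontal force, so it supplies the full centripetal force: T = m v²/r = 1.24 × (11.96)²/4.27 = 1.24 × 142.9/4.27 = 41.51 N.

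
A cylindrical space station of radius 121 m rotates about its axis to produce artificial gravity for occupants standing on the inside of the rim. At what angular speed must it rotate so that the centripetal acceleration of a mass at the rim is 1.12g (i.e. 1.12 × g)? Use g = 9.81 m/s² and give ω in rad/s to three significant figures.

Centripetal acceleration a_c = ω²r. Setting ω²r = 1.12g:
ω = √(1.12g / r) = √(1.12 × 9.81 / 121) = √0.09080 = 0.3013 rad/s.

0.301 rad/s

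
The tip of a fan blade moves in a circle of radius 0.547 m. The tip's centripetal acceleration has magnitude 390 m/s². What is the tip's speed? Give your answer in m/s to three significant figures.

14.6 m/s

a_c = v²/r ⇒ v = √(a_c · r) = √(390 × 0.547) = √213.3 = 14.61 m/s.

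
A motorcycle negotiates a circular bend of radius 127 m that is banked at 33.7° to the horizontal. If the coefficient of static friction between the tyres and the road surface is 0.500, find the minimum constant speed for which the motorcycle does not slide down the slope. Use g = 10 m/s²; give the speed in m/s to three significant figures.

At the minimum speed, friction acts up the slope at its limiting value f = μN. Radially (horizontal, toward centre): N sinθ − μN cosθ = mv²/r. Vertically: N cosθ + μN sinθ = mg.
Dividing: v² = r g (sinθ − μcosθ)/(cosθ + μsinθ).
sinθ − μcosθ = 0.5548 − 0.500×0.8320 = 0.1389; cosθ + μsinθ = 0.8320 + 0.500×0.5548 = 1.109.
v² = 127 × 10.0 × 0.1389/1.109 = 159.0 m²/s², so v = 12.61 m/s.

12.6 m/s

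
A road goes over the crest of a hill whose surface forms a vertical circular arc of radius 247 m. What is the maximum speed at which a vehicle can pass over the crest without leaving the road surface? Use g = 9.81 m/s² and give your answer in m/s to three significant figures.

At the crest the centre of the circle is below the vehicle, so the net downward (centripetal) force is mg − N = mv²/r.
The vehicle leaves the road when N → 0, giving v_max = √(g r) = √(9.81 × 247) = 49.22 m/s.

49.2 m/s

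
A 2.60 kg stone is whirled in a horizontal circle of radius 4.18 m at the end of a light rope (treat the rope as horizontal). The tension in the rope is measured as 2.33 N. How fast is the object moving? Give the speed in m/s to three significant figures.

T = m v²/r ⇒ v = √(T r / m) = √(2.33 × 4.18 / 2.60) = √3.746 = 1.935 m/s.

1.94 m/s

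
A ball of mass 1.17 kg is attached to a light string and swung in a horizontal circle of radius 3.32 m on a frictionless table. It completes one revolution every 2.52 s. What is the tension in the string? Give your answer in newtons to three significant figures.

24.1 N

v = 2πr/T = 2π × 3.32/2.52 = 8.278 m/s.
The tension is the only horizontal force, so it supplies the full centripetal force: T = m v²/r = 1.17 × (8.278)²/3.32 = 1.17 × 68.52/3.32 = 24.15 N.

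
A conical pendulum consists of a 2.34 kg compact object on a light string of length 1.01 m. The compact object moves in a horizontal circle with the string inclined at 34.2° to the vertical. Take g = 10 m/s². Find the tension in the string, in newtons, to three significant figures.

28.3 N

Vertically the bob has no acceleration, so T cosθ = mg.
T = mg/cosθ = 2.34 × 10.0 / cos 34.2° = 23.40/0.8271 = 28.29 N.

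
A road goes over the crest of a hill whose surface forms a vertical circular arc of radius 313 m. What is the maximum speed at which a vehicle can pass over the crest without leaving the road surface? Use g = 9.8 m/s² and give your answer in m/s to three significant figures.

At the crest the centre of the circle is below the vehicle, so the net downward (centripetal) force is mg − N = mv²/r.
The vehicle leaves the road when N → 0, giving v_max = √(g r) = √(9.8 × 313) = 55.38 m/s.

55.4 m/s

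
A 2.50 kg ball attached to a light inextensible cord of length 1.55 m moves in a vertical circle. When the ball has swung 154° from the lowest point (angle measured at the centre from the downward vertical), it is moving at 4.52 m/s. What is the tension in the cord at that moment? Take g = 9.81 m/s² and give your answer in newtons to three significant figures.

10.9 N

Take the radial direction toward the centre of the circle as positive. The component of the weight along the string toward the centre is −mg cos φ (φ measured from the bottom), so Newton's second law along the string gives T − mg cos φ = m v²/r.
cos 154° = -0.8988, so T = m(v²/r + g cos φ) = 2.50 × ((4.52)²/1.55 + 9.81 × -0.8988) = 2.50 × (13.18 + (-8.817)) = 2.50 × 4.364 = 10.91 N.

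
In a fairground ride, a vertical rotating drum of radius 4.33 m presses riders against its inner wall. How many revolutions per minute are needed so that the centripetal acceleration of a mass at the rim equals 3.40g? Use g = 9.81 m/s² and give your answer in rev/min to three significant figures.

Require ω²r = 3.40g, so ω = √(3.40 × 9.81/4.33) = 2.775 rad/s.
In rev/min: ω × 60/(2π) = 2.775 × 60/(2π) = 26.50 rev/min.

26.5 rev/min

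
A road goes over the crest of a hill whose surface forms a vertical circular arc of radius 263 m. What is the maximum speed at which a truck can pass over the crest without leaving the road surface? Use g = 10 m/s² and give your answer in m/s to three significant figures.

At the crest the centre of the circle is below the truck, so the net downward (centripetal) force is mg − N = mv²/r.
The truck leaves the road when N → 0, giving v_max = √(g r) = √(10.0 × 263) = 51.28 m/s.

51.3 m/s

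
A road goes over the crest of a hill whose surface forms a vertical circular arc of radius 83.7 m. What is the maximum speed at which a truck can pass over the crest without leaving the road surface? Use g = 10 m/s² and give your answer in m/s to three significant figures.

28.9 m/s

At the crest the centre of the circle is below the truck, so the net downward (centripetal) force is mg − N = mv²/r.
The truck leaves the road when N → 0, giving v_max = √(g r) = √(10.0 × 83.7) = 28.93 m/s.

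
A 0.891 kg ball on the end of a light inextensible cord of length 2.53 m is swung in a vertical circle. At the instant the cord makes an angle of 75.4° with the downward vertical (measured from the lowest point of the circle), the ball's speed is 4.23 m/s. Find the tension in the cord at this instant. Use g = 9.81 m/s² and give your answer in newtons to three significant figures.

Take the radial direction toward the centre of the circle as positive. The component of the weight along the string toward the centre is −mg cos φ (φ measured from the bottom), so Newton's second law along the string gives T − mg cos φ = m v²/r.
cos 75.4° = 0.2521, so T = m(v²/r + g cos φ) = 0.891 × ((4.23)²/2.53 + 9.81 × 0.2521) = 0.891 × (7.072 + (2.473)) = 0.891 × 9.545 = 8.505 N.

8.50 N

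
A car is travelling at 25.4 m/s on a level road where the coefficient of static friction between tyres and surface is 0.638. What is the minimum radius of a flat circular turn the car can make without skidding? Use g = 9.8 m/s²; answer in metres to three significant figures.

103 m

At the limit, μ_s m g = m v²/r, so r_min = v²/(μ_s g) = (25.4)²/(0.638 × 9.8) = 645.2/6.252 = 103.2 m.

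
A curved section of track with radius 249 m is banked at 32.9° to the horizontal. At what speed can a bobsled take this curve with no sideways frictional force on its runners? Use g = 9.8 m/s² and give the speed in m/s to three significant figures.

On a frictionless banked curve, N sinθ = mv²/r and N cosθ = mg, so tanθ = v²/(rg).
v = √(r g tanθ) = √(249 × 9.8 × tan 32.9°) = √(249 × 9.8 × 0.6469) = √1579 = 39.73 m/s.

39.7 m/s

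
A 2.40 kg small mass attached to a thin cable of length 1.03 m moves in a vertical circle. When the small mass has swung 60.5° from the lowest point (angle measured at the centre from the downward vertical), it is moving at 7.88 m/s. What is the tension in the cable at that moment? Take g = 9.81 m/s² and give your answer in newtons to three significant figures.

156 N

Take the radial direction toward the centre of the circle as positive. The component of the weight along the string toward the centre is −mg cos φ (φ measured from the bottom), so Newton's second law along the string gives T − mg cos φ = m v²/r.
cos 60.5° = 0.4924, so T = m(v²/r + g cos φ) = 2.40 × ((7.88)²/1.03 + 9.81 × 0.4924) = 2.40 × (60.29 + (4.831)) = 2.40 × 65.12 = 156.3 N.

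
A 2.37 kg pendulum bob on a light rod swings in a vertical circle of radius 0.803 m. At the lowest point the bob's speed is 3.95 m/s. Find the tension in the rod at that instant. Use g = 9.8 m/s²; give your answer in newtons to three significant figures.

At the lowest point, T points up (toward the centre) and the weight mg points down (away from the centre), so the net inward force is T − mg = mv²/r.
T = m(v²/r + g) = 2.37 × ((3.95)²/0.803 + 9.8) = 2.37 × (19.43 + 9.8) = 2.37 × 29.23 = 69.28 N.

69.3 N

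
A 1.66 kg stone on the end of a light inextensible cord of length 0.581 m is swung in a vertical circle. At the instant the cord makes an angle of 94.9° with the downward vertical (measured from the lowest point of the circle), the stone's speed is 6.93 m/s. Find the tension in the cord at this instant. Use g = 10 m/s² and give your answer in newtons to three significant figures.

Take the radial direction toward the centre of the circle as positive. The component of the weight along the string toward the centre is −mg cos φ (φ measured from the bottom), so Newton's second law along the string gives T − mg cos φ = m v²/r.
cos 94.9° = -0.08542, so T = m(v²/r + g cos φ) = 1.66 × ((6.93)²/0.581 + 10.0 × -0.08542) = 1.66 × (82.66 + (-0.8542)) = 1.66 × 81.80 = 135.8 N.

136 N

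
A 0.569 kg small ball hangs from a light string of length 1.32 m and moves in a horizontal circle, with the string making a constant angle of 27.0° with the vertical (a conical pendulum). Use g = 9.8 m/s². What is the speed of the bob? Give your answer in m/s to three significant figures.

The radius of the circle is r = L sinθ = 1.32 × sin 27.0° = 0.5993 m.
Horizontally T sinθ = mv²/r and vertically T cosθ = mg, so tanθ = v²/(rg).
v = √(r g tanθ) = √(0.5993 × 9.8 × 0.5095) = √2.992 = 1.730 m/s.

1.73 m/s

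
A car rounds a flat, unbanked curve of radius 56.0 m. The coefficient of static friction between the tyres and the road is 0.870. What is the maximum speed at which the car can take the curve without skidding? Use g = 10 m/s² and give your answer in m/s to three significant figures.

22.1 m/s

On a flat curve, static friction is the only horizontal force, so it must supply the full centripetal force: μ_s m g = m v²/r.
Mass cancels: v_max = √(μ_s g r) = √(0.870 × 10.0 × 56.0) = √487.2 = 22.07 m/s.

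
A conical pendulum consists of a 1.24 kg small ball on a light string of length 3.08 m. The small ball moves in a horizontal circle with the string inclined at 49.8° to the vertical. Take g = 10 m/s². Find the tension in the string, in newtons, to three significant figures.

19.2 N

Vertically the bob has no acceleration, so T cosθ = mg.
T = mg/cosθ = 1.24 × 10.0 / cos 49.8° = 12.40/0.6455 = 19.21 N.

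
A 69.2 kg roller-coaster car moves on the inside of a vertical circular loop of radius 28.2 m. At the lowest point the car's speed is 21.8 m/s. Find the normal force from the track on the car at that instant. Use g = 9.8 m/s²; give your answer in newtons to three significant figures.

1840 N

At the lowest point, N points up (toward the centre) and the weight mg points down (away from the centre), so the net inward force is N − mg = mv²/r.
N = m(v²/r + g) = 69.2 × ((21.8)²/28.2 + 9.8) = 69.2 × (16.85 + 9.8) = 69.2 × 26.65 = 1844 N.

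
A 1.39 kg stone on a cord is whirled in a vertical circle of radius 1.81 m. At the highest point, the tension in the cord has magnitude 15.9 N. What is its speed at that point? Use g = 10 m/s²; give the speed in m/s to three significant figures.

At the top, T + mg = mv²/r, so v = √(r(T/m + g)) = √(1.81 × (15.9/1.39 + 10.0)) = √(1.81 × 21.44) = √38.80 = 6.229 m/s.

6.23 m/s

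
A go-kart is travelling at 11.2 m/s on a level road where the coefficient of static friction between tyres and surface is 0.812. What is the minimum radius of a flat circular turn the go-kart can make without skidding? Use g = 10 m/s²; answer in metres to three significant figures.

15.4 m

At the limit, μ_s m g = m v²/r, so r_min = v²/(μ_s g) = (11.2)²/(0.812 × 10.0) = 125.4/8.120 = 15.45 m.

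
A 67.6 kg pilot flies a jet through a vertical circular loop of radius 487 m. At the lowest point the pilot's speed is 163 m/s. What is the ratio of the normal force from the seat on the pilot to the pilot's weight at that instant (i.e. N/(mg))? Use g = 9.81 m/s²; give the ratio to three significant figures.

6.56

At the bottom, N − mg = mv²/r, so N = m(v²/r + g) and N/(mg) = v²/(rg) + 1 = (163)²/(487 × 9.81) + 1 = 5.561 + 1 = 6.561.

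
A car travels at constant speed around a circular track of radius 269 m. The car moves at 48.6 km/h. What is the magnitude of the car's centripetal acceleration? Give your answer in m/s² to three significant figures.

v = 48.6 km/h = 48.6/3.6 = 13.50 m/s.
a_c = v²/r = (13.50)²/269 = 182.2/269 = 0.6775 m/s².

0.678 m/s²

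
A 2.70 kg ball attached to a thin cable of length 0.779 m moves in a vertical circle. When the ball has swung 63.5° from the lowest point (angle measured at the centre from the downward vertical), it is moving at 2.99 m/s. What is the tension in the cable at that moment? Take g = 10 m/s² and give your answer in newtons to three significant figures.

43.0 N

Take the radial direction toward the centre of the circle as positive. The component of the weight along the string toward the centre is −mg cos φ (φ measured from the bottom), so Newton's second law along the string gives T − mg cos φ = m v²/r.
cos 63.5° = 0.4462, so T = m(v²/r + g cos φ) = 2.70 × ((2.99)²/0.779 + 10.0 × 0.4462) = 2.70 × (11.48 + (4.462)) = 2.70 × 15.94 = 43.03 N.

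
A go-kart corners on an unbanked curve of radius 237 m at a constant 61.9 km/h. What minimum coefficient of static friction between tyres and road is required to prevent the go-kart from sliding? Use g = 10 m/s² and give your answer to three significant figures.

0.125

v = 61.9/3.6 = 17.19 m/s.
Friction provides the centripetal force: μ_s m g = m v²/r, so μ_s = v²/(g r) = (17.19)²/(10.0 × 237) = 295.6/2370 = 0.1247.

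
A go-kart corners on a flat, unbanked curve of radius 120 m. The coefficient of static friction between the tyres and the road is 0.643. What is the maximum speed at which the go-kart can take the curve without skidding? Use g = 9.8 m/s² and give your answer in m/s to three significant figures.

27.5 m/s

The only inward force on a level bend is static friction, so at the limit f_s = μ_s N = μ_s m g = m v²/r.
Mass cancels: v_max = √(μ_s g r) = √(0.643 × 9.8 × 120) = √756.2 = 27.50 m/s.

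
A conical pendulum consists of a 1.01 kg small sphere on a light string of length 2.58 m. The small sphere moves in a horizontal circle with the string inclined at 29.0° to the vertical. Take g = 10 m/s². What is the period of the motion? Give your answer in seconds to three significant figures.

r = L sinθ = 1.251 m. From T sinθ = mω²r and T cosθ = mg: tanθ = ω²r/g, so ω² = g tanθ / r = g/(L cosθ).
ω = √(g/(L cosθ)) = √(10.0/(2.58 × 0.8746)) = √4.432 = 2.105 rad/s.
Period = 2π/ω = 2.985 s.

2.98 s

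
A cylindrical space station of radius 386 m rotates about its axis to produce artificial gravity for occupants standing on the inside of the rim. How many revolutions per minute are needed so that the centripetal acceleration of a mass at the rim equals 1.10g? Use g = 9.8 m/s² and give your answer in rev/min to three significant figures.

1.60 rev/min

Require ω²r = 1.10g, so ω = √(1.10 × 9.8/386) = 0.1671 rad/s.
In rev/min: ω × 60/(2π) = 0.1671 × 60/(2π) = 1.596 rev/min.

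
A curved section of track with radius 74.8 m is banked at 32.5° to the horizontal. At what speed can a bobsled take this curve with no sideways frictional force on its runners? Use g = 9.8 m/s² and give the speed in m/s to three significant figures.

21.6 m/s

On a frictionless banked curve, N sinθ = mv²/r and N cosθ = mg, so tanθ = v²/(rg).
v = √(r g tanθ) = √(74.8 × 9.8 × tan 32.5°) = √(74.8 × 9.8 × 0.6371) = √467.0 = 21.61 m/s.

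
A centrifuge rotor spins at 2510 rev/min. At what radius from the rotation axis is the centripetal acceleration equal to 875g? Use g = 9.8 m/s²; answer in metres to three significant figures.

ω = 2510 rev/min × 2π/60 = 262.8 rad/s.
a_c = ω²r = 875g ⇒ r = 875 × 9.8 / (262.8)² = 8575/69090 = 0.1241 m.

0.124 m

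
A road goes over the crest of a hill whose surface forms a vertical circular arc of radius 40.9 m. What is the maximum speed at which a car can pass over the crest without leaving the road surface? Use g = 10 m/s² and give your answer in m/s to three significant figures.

At the crest the centre of the circle is below the car, so the net downward (centripetal) force is mg − N = mv²/r.
The car leaves the road when N → 0, giving v_max = √(g r) = √(10.0 × 40.9) = 20.22 m/s.

20.2 m/s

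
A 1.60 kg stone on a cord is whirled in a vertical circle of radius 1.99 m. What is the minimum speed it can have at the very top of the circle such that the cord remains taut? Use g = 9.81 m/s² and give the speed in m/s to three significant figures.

At the top, both weight mg and T point toward the centre: T + mg = mv²/r.
At minimum speed T → 0, so mg = mv_min²/r ⇒ v_min = √(g r) = √(9.81 × 1.99) = 4.418 m/s.

4.42 m/s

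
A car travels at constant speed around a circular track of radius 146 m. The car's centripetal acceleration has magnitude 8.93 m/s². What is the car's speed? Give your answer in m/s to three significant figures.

36.1 m/s

a_c = v²/r ⇒ v = √(a_c · r) = √(8.93 × 146) = √1304 = 36.11 m/s.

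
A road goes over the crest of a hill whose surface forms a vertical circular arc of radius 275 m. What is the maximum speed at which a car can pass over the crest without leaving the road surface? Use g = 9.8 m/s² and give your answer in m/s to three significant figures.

51.9 m/s

At the crest the centre of the circle is below the car, so the net downward (centripetal) force is mg − N = mv²/r.
The car leaves the road when N → 0, giving v_max = √(g r) = √(9.8 × 275) = 51.91 m/s.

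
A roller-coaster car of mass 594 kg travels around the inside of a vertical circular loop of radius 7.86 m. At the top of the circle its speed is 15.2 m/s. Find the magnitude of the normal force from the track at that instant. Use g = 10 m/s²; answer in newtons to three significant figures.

11500 N

At the top, both N and the weight mg point inward (toward the centre), so N + mg = mv²/r.
N = m(v²/r − g) = 594 × ((15.2)²/7.86 − 10.0) = 594 × (29.39 − 10.0) = 594 × 19.39 = 11520 N.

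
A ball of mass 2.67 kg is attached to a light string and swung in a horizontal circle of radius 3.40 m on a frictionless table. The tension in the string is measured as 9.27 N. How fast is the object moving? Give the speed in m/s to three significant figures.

T = m v²/r ⇒ v = √(T r / m) = √(9.27 × 3.40 / 2.67) = √11.80 = 3.436 m/s.

3.44 m/s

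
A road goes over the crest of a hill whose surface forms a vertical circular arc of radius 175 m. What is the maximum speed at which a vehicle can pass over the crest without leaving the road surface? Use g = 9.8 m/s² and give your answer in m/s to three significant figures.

At the crest the centre of the circle is below the vehicle, so the net downward (centripetal) force is mg − N = mv²/r.
The vehicle leaves the road when N → 0, giving v_max = √(g r) = √(9.8 × 175) = 41.41 m/s.

41.4 m/s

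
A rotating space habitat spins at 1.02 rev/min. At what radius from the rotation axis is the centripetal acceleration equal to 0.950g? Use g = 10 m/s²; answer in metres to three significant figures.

ω = 1.02 rev/min × 2π/60 = 0.1068 rad/s.
a_c = ω²r = 0.950g ⇒ r = 0.950 × 10.0 / (0.1068)² = 9.500/0.01141 = 832.7 m.

833 m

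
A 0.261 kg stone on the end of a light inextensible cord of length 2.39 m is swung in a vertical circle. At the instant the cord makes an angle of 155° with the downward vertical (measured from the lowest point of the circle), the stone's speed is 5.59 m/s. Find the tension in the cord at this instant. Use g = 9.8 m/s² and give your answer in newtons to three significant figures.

1.09 N

Take the radial direction toward the centre of the circle as positive. The component of the weight along the string toward the centre is −mg cos φ (φ measured from the bottom), so Newton's second law along the string gives T − mg cos φ = m v²/r.
cos 155° = -0.9063, so T = m(v²/r + g cos φ) = 0.261 × ((5.59)²/2.39 + 9.8 × -0.9063) = 0.261 × (13.07 + (-8.882)) = 0.261 × 4.193 = 1.094 N.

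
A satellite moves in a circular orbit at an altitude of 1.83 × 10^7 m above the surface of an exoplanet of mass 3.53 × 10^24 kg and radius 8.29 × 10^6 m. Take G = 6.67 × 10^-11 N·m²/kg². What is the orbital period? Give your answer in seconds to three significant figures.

r = R + h = 8.29 × 10^6 + 1.83 × 10^7 = 2.659 × 10^7 m. Gravity provides the centripetal force: G M m / r² = m v² / r ⇒ v = √(GM/r) = 2976 m/s.
T = 2πr/v = 2π × 2.659 × 10^7 / 2976 = 56140 s.

56100 s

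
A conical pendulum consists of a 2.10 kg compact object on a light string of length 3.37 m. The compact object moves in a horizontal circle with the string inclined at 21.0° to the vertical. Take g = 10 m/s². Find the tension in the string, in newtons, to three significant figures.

22.5 N

Vertically the bob has no acceleration, so T cosθ = mg.
T = mg/cosθ = 2.10 × 10.0 / cos 21.0° = 21.00/0.9336 = 22.49 N.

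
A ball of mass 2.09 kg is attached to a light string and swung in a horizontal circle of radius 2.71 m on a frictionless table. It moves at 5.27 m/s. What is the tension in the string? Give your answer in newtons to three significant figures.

21.4 N

The tension is the only horizontal force, so it supplies the full centripetal force: T = m v²/r = 2.09 × (5.270)²/2.71 = 2.09 × 27.77/2.71 = 21.42 N.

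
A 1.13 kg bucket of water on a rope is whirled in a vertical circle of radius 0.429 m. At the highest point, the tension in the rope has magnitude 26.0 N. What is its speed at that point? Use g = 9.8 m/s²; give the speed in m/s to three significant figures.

3.75 m/s

At the top, T + mg = mv²/r, so v = √(r(T/m + g)) = √(0.429 × (26.0/1.13 + 9.8)) = √(0.429 × 32.81) = √14.07 = 3.752 m/s.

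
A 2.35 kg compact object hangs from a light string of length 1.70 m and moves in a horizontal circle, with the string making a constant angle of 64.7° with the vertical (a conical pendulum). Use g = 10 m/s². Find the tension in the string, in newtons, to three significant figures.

Vertically the bob has no acceleration, so T cosθ = mg.
T = mg/cosθ = 2.35 × 10.0 / cos 64.7° = 23.50/0.4274 = 54.99 N.

55.0 N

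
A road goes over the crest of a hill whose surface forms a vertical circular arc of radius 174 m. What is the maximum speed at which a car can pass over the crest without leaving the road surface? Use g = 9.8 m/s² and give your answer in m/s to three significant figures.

At the crest the centre of the circle is below the car, so the net downward (centripetal) force is mg − N = mv²/r.
The car leaves the road when N → 0, giving v_max = √(g r) = √(9.8 × 174) = 41.29 m/s.

41.3 m/s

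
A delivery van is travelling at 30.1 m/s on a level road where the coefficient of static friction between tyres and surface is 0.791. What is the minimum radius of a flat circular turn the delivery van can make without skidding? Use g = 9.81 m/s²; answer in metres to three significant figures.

117 m

At the limit, μ_s m g = m v²/r, so r_min = v²/(μ_s g) = (30.1)²/(0.791 × 9.81) = 906.0/7.760 = 116.8 m.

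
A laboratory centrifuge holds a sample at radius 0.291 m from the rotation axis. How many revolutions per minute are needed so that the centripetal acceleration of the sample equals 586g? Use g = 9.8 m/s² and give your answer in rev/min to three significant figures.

Require ω²r = 586g, so ω = √(586 × 9.8/0.291) = 140.5 rad/s.
In rev/min: ω × 60/(2π) = 140.5 × 60/(2π) = 1341 rev/min.

1340 rev/min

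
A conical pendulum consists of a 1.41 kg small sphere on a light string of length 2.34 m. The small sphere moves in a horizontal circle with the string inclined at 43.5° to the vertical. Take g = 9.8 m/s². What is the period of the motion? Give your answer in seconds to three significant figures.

r = L sinθ = 1.611 m. From T sinθ = mω²r and T cosθ = mg: tanθ = ω²r/g, so ω² = g tanθ / r = g/(L cosθ).
ω = √(g/(L cosθ)) = √(9.8/(2.34 × 0.7254)) = √5.774 = 2.403 rad/s.
Period = 2π/ω = 2.615 s.

2.61 s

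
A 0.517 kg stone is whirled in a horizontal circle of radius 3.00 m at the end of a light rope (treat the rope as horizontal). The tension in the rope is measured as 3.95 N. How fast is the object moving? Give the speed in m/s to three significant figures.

T = m v²/r ⇒ v = √(T r / m) = √(3.95 × 3.00 / 0.517) = √22.92 = 4.788 m/s.

4.79 m/s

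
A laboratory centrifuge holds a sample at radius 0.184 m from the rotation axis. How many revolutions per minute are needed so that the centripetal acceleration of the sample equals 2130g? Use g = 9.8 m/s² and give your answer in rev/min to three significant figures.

3220 rev/min

Require ω²r = 2130g, so ω = √(2130 × 9.8/0.184) = 336.8 rad/s.
In rev/min: ω × 60/(2π) = 336.8 × 60/(2π) = 3216 rev/min.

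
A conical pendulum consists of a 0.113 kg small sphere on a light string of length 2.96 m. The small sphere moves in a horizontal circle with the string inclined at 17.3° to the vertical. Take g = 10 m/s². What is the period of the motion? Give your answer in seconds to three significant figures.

r = L sinθ = 0.8802 m. From T sinθ = mω²r and T cosθ = mg: tanθ = ω²r/g, so ω² = g tanθ / r = g/(L cosθ).
ω = √(g/(L cosθ)) = √(10.0/(2.96 × 0.9548)) = √3.538 = 1.881 rad/s.
Period = 2π/ω = 3.340 s.

3.34 s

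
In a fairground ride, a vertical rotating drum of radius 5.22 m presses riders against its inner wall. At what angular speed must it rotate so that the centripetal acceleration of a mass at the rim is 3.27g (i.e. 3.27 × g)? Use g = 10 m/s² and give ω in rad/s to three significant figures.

2.50 rad/s

Centripetal acceleration a_c = ω²r. Setting ω²r = 3.27g:
ω = √(3.27g / r) = √(3.27 × 10.0 / 5.22) = √6.264 = 2.503 rad/s.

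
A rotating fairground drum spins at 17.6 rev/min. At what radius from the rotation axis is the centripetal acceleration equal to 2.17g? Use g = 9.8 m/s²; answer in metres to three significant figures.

6.26 m

ω = 17.6 rev/min × 2π/60 = 1.843 rad/s.
a_c = ω²r = 2.17g ⇒ r = 2.17 × 9.8 / (1.843)² = 21.27/3.397 = 6.260 m.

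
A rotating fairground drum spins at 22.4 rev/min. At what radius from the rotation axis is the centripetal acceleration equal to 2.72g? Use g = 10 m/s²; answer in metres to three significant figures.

ω = 22.4 rev/min × 2π/60 = 2.346 rad/s.
a_c = ω²r = 2.72g ⇒ r = 2.72 × 10.0 / (2.346)² = 27.20/5.502 = 4.943 m.

4.94 m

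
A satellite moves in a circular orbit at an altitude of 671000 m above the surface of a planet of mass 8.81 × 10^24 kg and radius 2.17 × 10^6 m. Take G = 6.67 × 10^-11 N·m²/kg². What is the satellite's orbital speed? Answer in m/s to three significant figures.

Orbital radius r = R + h = 2.17 × 10^6 + 671000 = 2.841 × 10^6 m.
Gravity supplies the centripetal force: G M m / r² = m v² / r, so v = √(GM/r).
v = √(6.67 × 10^-11 × 8.81 × 10^24 / 2.841 × 10^6) = √(2.068 × 10^8) = 14380 m/s.

14400 m/s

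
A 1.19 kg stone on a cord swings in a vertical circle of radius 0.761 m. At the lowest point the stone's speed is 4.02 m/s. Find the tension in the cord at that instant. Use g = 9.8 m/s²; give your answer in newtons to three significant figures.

At the lowest point, T points up (toward the centre) and the weight mg points down (away from the centre), so the net inward force is T − mg = mv²/r.
T = m(v²/r + g) = 1.19 × ((4.02)²/0.761 + 9.8) = 1.19 × (21.24 + 9.8) = 1.19 × 31.04 = 36.93 N.

36.9 N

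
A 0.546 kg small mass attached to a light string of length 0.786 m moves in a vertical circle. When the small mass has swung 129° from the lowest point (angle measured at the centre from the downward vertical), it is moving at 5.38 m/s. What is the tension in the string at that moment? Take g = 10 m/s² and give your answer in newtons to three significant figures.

16.7 N

Take the radial direction toward the centre of the circle as positive. The component of the weight along the string toward the centre is −mg cos φ (φ measured from the bottom), so Newton's second law along the string gives T − mg cos φ = m v²/r.
cos 129° = -0.6293, so T = m(v²/r + g cos φ) = 0.546 × ((5.38)²/0.786 + 10.0 × -0.6293) = 0.546 × (36.82 + (-6.293)) = 0.546 × 30.53 = 16.67 N.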